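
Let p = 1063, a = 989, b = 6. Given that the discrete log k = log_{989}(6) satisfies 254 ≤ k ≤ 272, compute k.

Compute 989^254 mod 1063 = 722, then multiply by 989 repeatedly:
  989^254=722  989^255=785  989^256=375  989^257=951  989^258=847
  989^259=39  989^260=303  989^261=964  989^262=948  989^263=6
Found 6 at exponent 263.

263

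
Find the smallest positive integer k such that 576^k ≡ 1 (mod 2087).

The order of 576 must divide p − 1 = 2086 = 2 · 7 · 149.
Divisors: 1, 2, 7, 14, 149, 298, 1043, 2086.
Check each in increasing order: 576^1 ≡ 576;  576^2 ≡ 2030;  576^7 ≡ 1663;  576^14 ≡ 294;  576^149 ≡ 142;  576^298 ≡ 1381;  576^1043 ≡ 1.
Smallest exponent giving 1 is 1043.

1043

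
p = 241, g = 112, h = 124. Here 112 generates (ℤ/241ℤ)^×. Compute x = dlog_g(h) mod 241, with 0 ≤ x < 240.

171

Baby-step giant-step with m = ceil(sqrt(240)) = 16.
Baby table (112^j mod 241 for j=0..15):
  0:1  1:112  2:12  3:139  4:144  5:222  6:41  7:13
  8:10  9:156  10:120  11:185  12:235  13:51  14:169  15:130
Giant step factor: 112^(-16) ≡ 94 (mod 241).
Scan 124·94^i mod 241 for i = 0, 1, …:
  i=0: 124   i=1: 88   i=2: 78   i=3: 102
  i=4: 189   i=5: 173   i=6: 115   i=7: 206
  i=8: 84   i=9: 184   i=10: 185
Match at i=10, j=11: x = 10·16 + 11 = 171.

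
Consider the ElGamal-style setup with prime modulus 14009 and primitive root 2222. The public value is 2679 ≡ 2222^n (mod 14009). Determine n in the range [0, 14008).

12019

Baby-step giant-step with m = ceil(sqrt(14008)) = 119.
Baby table (2222^j mod 14009 for j=0..118):
  0:1  1:2222  2:6116  3:1022  4:1426  5:2538  6:7818  7:436
  8:2171  9:4866  10:11313  11:5340  12:13866  13:4461  14:7979  15:7953
  16:6217  17:1300  18:2746  19:7697  20:11754  21:4612  22:7285  23:6875
  24:6440  25:6491  26:7741  27:11459  28:7545  29:10226  30:13583  31:6040
  32:258  33:12916  34:8920  35:11514  36:3674  37:10390  38:13757  39:416
  40:13767  41:8627  42:4882  43:4838  44:5133  45:2200  46:13268  47:6560
  48:6960  49:13193  50:8018  51:10557  52:6588  53:13140  54:2324  55:8616
  56:8458  57:7607  58:7900  59:523  60:13368  61:4616  62:2164  63:3321
  64:10528  65:12195  66:3884  67:704  68:9289  69:4901  70:5029  71:9265
  72:7609  73:12344  74:12755  75:1403  76:7468  77:7240  78:4948  79:11400
  80:2528  81:13616  82:9321  83:5960  84:4615  85:13951  86:11214  87:9506
  88:10769  89:1346  90:6895  91:8853  92:2730  93:163  94:11961  95:2269
  96:12487  97:8294  98:7433  99:13524  100:1023  101:3648  102:8654  103:8840
  104:1862  105:4709  106:12684  107:11749  108:7511  109:4723  110:1765  111:13319
  112:7810  113:10678  114:9279  115:10699  116:13914  117:13054  118:7358
Giant step factor: 2222^(-119) ≡ 12742 (mod 14009).
Scan 2679·12742^i mod 14009 for i = 0, 1, …:
  i=0: 2679   i=1: 9894   i=2: 2357   i=3: 11607
  i=4: 3381   i=5: 3027   i=6: 3257   i=7: 6036
  i=8: 1302   i=9: 3428     …   i=100: 973
  i=101: 1
Match at i=101, j=0: n = 101·119 + 0 = 12019.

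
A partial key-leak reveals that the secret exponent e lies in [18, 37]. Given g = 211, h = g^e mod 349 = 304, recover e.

24

Compute 211^18 mod 349 = 80, then multiply by 211 repeatedly:
  211^18=80  211^19=128  211^20=135  211^21=216  211^22=206
  211^23=190  211^24=304
Found 304 at exponent 24.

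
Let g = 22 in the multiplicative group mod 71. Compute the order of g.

The order of 22 must divide p − 1 = 70 = 2 · 5 · 7.
Divisors: 1, 2, 5, 7, 10, 14, 35, 70.
Check each in increasing order: 22^1 ≡ 22;  22^2 ≡ 58;  22^5 ≡ 26;  22^7 ≡ 17;  22^10 ≡ 37;  22^14 ≡ 5;  22^35 ≡ 70;  22^70 ≡ 1.
Smallest exponent giving 1 is 70.

70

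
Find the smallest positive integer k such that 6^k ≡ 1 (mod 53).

26

The order of 6 must divide p − 1 = 52 = 2^2 · 13.
Divisors: 1, 2, 4, 13, 26, 52.
Check each in increasing order: 6^1 ≡ 6;  6^2 ≡ 36;  6^4 ≡ 24;  6^13 ≡ 52;  6^26 ≡ 1.
Smallest exponent giving 1 is 26.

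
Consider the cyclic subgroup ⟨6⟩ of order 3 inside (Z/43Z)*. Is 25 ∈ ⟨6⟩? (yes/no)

no

⟨6⟩ has order 3; its elements mod 43 are {1, 6, 36}.
25 is not in this set.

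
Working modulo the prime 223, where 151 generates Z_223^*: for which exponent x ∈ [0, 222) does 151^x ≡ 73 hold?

220

Baby-step giant-step with m = ceil(sqrt(222)) = 15.
Baby table (151^j mod 223 for j=0..14):
  0:1  1:151  2:55  3:54  4:126  5:71  6:17  7:114
  8:43  9:26  10:135  11:92  12:66  13:154  14:62
Giant step factor: 151^(-15) ≡ 167 (mod 223).
Scan 73·167^i mod 223 for i = 0, 1, …:
  i=0: 73   i=1: 149   i=2: 130   i=3: 79
  i=4: 36   i=5: 214   i=6: 58   i=7: 97
  i=8: 143   i=9: 20     …   i=13: 129
  i=14: 135
Match at i=14, j=10: x = 14·15 + 10 = 220.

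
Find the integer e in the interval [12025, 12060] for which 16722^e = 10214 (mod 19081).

Compute 16722^12025 mod 19081 = 3019, then multiply by 16722 repeatedly:
  16722^12025=3019  16722^12026=14473  16722^12027=13183  16722^12028=3333  16722^12029=17906
  16722^12030=5080  16722^12031=18229  16722^12032=6363  16722^12033=6430  16722^12034=1025
  16722^12035=5312  16722^12036=5209  16722^12037=133  16722^12038=10630  16722^12039=15345
  16722^12040=16883  16722^12041=14131  16722^12042=18559  16722^12043=10214
Found 10214 at exponent 12043.

12043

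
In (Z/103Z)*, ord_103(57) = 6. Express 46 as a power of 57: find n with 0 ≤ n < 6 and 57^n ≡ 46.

Successive powers of 57 modulo 103:
  57^0=1  57^1=57  57^2=56  57^3=102  57^4=46
So 57^4 ≡ 46 (mod 103), giving n = 4.

4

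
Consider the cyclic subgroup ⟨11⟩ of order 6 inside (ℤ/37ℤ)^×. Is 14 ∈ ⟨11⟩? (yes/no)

no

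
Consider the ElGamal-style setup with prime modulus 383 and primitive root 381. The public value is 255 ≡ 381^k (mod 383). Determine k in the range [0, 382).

7

Baby-step giant-step with m = ceil(sqrt(382)) = 20.
Baby table (381^j mod 383 for j=0..19):
  0:1  1:381  2:4  3:375  4:16  5:351  6:64  7:255
  8:256  9:254  10:258  11:250  12:266  13:234  14:298  15:170
  16:43  17:297  18:172  19:39
Giant step factor: 381^(-20) ≡ 54 (mod 383).
Scan 255·54^i mod 383 for i = 0, 1, …:
  i=0: 255
Match at i=0, j=7: k = 0·20 + 7 = 7.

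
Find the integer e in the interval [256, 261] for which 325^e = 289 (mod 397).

Compute 325^256 mod 397 = 306, then multiply by 325 repeatedly:
  325^256=306  325^257=200  325^258=289
Found 289 at exponent 258.

258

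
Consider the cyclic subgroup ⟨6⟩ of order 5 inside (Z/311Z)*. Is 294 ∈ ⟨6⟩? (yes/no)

no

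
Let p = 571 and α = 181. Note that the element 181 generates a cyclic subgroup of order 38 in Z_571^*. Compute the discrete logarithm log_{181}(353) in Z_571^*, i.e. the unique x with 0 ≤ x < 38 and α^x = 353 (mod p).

12

Successive powers of 181 modulo 571:
  181^0=1  181^1=181  181^2=214  181^3=477  181^4=116  181^5=440
  181^6=271  181^7=516  181^8=323  181^9=221  181^10=31  181^11=472
  181^12=353
So 181^12 ≡ 353 (mod 571), giving x = 12.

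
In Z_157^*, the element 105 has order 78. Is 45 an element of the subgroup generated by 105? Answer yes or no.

no

45 ∈ ⟨105⟩ iff 45^78 ≡ 1 (mod 157), since |⟨105⟩| = 78.
45^78 mod 157 = 156.
Since 156 ≠ 1, 45 does not lie in the subgroup.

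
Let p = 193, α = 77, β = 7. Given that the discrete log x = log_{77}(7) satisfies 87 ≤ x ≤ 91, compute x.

Compute 77^87 mod 193 = 158, then multiply by 77 repeatedly:
  77^87=158  77^88=7
Found 7 at exponent 88.

88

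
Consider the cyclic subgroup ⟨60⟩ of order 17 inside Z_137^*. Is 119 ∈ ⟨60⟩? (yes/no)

⟨60⟩ has order 17; its elements mod 137 are {1, 16, 34, 38, 50, 56, 59, 60, 72, 73, 74, 88, 115, 119, 122, 123, 133}.
119 is in this set.

yes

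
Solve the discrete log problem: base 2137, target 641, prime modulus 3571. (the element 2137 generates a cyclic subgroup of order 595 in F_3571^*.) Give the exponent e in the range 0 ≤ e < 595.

Baby-step giant-step with m = ceil(sqrt(595)) = 25.
Baby table (2137^j mod 3571 for j=0..24):
  0:1  1:2137  2:3031  3:3024  4:2349  5:2558  6:2816  7:657
  8:606  9:2320  10:1292  11:621  12:2236  13:334  14:3129  15:1761
  16:2994  17:2517  18:903  19:1371  20:1607  21:2428  22:3544  23:3008
  24:296
Giant step factor: 2137^(-25) ≡ 913 (mod 3571).
Scan 641·913^i mod 3571 for i = 0, 1, …:
  i=0: 641   i=1: 3160   i=2: 3283   i=3: 1310
  i=4: 3316   i=5: 2871   i=6: 109   i=7: 3100
  i=8: 2068   i=9: 2596     …   i=18: 1912
  i=19: 3008
Match at i=19, j=23: e = 19·25 + 23 = 498.

498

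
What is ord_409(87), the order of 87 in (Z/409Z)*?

408

The order of 87 must divide p − 1 = 408 = 2^3 · 3 · 17.
Divisors: 1, 2, 3, 4, 6, 8, 12, 17, 24, 34, 51, 68, 102, 136, 204, 408.
Check each in increasing order: 87^1 ≡ 87;  87^2 ≡ 207;  87^3 ≡ 13;  87^4 ≡ 313;  87^6 ≡ 169;  87^8 ≡ 218;  87^12 ≡ 340;  87^17 ≡ 7;  87^24 ≡ 262;  87^34 ≡ 49;  87^51 ≡ 343;  87^68 ≡ 356;  87^102 ≡ 266;  87^136 ≡ 355;  87^204 ≡ 408;  87^408 ≡ 1.
Smallest exponent giving 1 is 408.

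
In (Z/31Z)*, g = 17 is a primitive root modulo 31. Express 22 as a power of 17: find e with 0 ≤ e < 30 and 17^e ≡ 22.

Successive powers of 17 modulo 31:
  17^0=1  17^1=17  17^2=10  17^3=15  17^4=7  17^5=26
  17^6=8  17^7=12  17^8=18  17^9=27  17^10=25  17^11=22
So 17^11 ≡ 22 (mod 31), giving e = 11.

11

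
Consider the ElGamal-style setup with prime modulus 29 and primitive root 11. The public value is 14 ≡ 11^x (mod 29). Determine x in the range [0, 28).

Successive powers of 11 modulo 29:
  11^0=1  11^1=11  11^2=5  11^3=26  11^4=25  11^5=14
So 11^5 ≡ 14 (mod 29), giving x = 5.

5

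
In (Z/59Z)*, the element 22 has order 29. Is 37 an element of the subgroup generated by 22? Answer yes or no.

no

37 ∈ ⟨22⟩ iff 37^29 ≡ 1 (mod 59), since |⟨22⟩| = 29.
37^29 mod 59 = 58.
Since 58 ≠ 1, 37 does not lie in the subgroup.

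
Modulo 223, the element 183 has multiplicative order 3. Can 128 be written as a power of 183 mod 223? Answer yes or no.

no

128 ∈ ⟨183⟩ iff 128^3 ≡ 1 (mod 223), since |⟨183⟩| = 3.
128^3 mod 223 = 60.
Since 60 ≠ 1, 128 does not lie in the subgroup.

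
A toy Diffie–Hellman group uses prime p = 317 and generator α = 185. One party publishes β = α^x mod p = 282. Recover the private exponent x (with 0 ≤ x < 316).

75

Baby-step giant-step with m = ceil(sqrt(316)) = 18.
Baby table (185^j mod 317 for j=0..17):
  0:1  1:185  2:306  3:184  4:121  5:195  6:254  7:74
  8:59  9:137  10:302  11:78  12:165  13:93  14:87  15:245
  16:311  17:158
Giant step factor: 185^(-18) ≡ 293 (mod 317).
Scan 282·293^i mod 317 for i = 0, 1, …:
  i=0: 282   i=1: 206   i=2: 128   i=3: 98
  i=4: 184
Match at i=4, j=3: x = 4·18 + 3 = 75.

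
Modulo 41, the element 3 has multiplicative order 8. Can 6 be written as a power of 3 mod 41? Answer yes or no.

no

⟨3⟩ has order 8; its elements mod 41 are {1, 3, 9, 14, 27, 32, 38, 40}.
6 is not in this set.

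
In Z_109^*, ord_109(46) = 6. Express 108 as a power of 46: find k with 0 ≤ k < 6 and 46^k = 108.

Successive powers of 46 modulo 109:
  46^0=1  46^1=46  46^2=45  46^3=108
So 46^3 ≡ 108 (mod 109), giving k = 3.

3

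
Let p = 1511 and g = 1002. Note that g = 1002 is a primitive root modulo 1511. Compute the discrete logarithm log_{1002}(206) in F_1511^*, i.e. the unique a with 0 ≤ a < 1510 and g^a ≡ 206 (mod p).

1504

Baby-step giant-step with m = ceil(sqrt(1510)) = 39.
Baby table (1002^j mod 1511 for j=0..38):
  0:1  1:1002  2:700  3:296  4:436  5:193  6:1489  7:621
  8:1221  9:1043  10:985  11:287  12:484  13:1448  14:336  15:1230
  16:995  17:1241  18:1440  19:1386  20:163  21:138  22:775  23:1407
  24:51  25:1239  26:947  27:1497  28:1082  29:777  30:389  31:1451
  32:320  33:308  34:372  35:1038  36:508  37:1320  38:515
Giant step factor: 1002^(-39) ≡ 1286 (mod 1511).
Scan 206·1286^i mod 1511 for i = 0, 1, …:
  i=0: 206   i=1: 491   i=2: 1339   i=3: 925
  i=4: 393   i=5: 724   i=6: 288   i=7: 173
  i=8: 361   i=9: 369     …   i=37: 836
  i=38: 775
Match at i=38, j=22: a = 38·39 + 22 = 1504.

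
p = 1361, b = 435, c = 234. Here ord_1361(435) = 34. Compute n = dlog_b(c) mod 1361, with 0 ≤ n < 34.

Successive powers of 435 modulo 1361:
  435^0=1  435^1=435  435^2=46  435^3=956  435^4=755  435^5=424
  435^6=705  435^7=450  435^8=1127  435^9=285  435^10=124  435^11=861
  435^12=260  435^13=137  435^14=1072  435^15=858  435^16=316  435^17=1360
  435^18=926  435^19=1315  435^20=405  435^21=606  435^22=937  435^23=656
  435^24=911  435^25=234
So 435^25 ≡ 234 (mod 1361), giving n = 25.

25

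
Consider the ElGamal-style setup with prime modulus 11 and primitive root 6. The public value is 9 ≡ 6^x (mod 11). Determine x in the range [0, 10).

4

Successive powers of 6 modulo 11:
  6^0=1  6^1=6  6^2=3  6^3=7  6^4=9
So 6^4 ≡ 9 (mod 11), giving x = 4.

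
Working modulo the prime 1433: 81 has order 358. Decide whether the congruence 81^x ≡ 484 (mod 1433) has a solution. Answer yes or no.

484 ∈ ⟨81⟩ iff 484^358 ≡ 1 (mod 1433), since |⟨81⟩| = 358.
484^358 mod 1433 = 1.
Since 1 = 1, 484 lies in the subgroup.

yes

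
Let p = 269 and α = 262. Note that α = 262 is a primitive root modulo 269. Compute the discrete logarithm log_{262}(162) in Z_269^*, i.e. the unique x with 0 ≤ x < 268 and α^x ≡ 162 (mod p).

157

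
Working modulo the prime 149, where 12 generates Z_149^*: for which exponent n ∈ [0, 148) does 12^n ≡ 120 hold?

82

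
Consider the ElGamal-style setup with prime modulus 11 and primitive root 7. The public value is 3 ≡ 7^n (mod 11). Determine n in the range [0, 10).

Successive powers of 7 modulo 11:
  7^0=1  7^1=7  7^2=5  7^3=2  7^4=3
So 7^4 ≡ 3 (mod 11), giving n = 4.

4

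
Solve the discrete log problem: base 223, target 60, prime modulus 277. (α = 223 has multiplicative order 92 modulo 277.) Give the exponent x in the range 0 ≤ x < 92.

23

Baby-step giant-step with m = ceil(sqrt(92)) = 10.
Baby table (223^j mod 277 for j=0..9):
  0:1  1:223  2:146  3:149  4:264  5:148  6:41  7:2
  8:169  9:15
Giant step factor: 223^(-10) ≡ 66 (mod 277).
Scan 60·66^i mod 277 for i = 0, 1, …:
  i=0: 60   i=1: 82   i=2: 149
Match at i=2, j=3: x = 2·10 + 3 = 23.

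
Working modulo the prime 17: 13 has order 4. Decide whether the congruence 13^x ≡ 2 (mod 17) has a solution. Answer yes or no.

no

2 ∈ ⟨13⟩ iff 2^4 ≡ 1 (mod 17), since |⟨13⟩| = 4.
2^4 mod 17 = 16.
Since 16 ≠ 1, 2 does not lie in the subgroup.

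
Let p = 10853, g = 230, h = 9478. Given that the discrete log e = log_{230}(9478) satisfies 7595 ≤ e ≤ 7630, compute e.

7626

Compute 230^7595 mod 10853 = 6154, then multiply by 230 repeatedly:
  230^7595=6154  230^7596=4530  230^7597=12  230^7598=2760  230^7599=5326
  230^7600=9444  230^7601=1520  230^7602=2304  230^7603=8976  230^7604=2410
  230^7605=797  230^7606=9662  230^7607=8248  230^7608=8618  230^7609=6894
  230^7610=1082  230^7611=10094  230^7612=9931  230^7613=5000  230^7614=10435
  230^7615=1537  230^7616=6214  230^7617=7477  230^7618=4936  230^7619=6568
  230^7620=2073  230^7621=10111  230^7622=2988  230^7623=3501  230^7624=2108
  230^7625=7308  230^7626=9478
Found 9478 at exponent 7626.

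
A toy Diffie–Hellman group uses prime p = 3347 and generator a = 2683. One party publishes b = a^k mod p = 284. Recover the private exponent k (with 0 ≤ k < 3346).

657

Baby-step giant-step with m = ceil(sqrt(3346)) = 58.
Baby table (2683^j mod 3347 for j=0..57):
  0:1  1:2683  2:2439  3:452  4:1102  5:1265  6:137  7:2748
  8:2790  9:1678  10:359  11:2608  12:2034  13:1612  14:672  15:2290
  16:2325  17:2514  18:857  19:3289  20:1695  21:2459  22:560  23:3024
  24:264  25:2095  26:1272  27:2183  28:3086  29:2607  30:2698  31:2520
  32:220  33:1188  34:1060  35:2377  36:1456  37:499  38:17  39:2100
  40:1299  41:990  42:1999  43:1423  44:2329  45:3205  46:572  47:1750
  48:2756  49:825  50:1108  51:628  52:1383  53:2113  54:2708  55:2574
  56:1181  57:2361
Giant step factor: 2683^(-58) ≡ 1717 (mod 3347).
Scan 284·1717^i mod 3347 for i = 0, 1, …:
  i=0: 284   i=1: 2313   i=2: 1879   i=3: 3082
  i=4: 187   i=5: 3114   i=6: 1579   i=7: 73
  i=8: 1502   i=9: 1744   i=10: 2230   i=11: 3289
Match at i=11, j=19: k = 11·58 + 19 = 657.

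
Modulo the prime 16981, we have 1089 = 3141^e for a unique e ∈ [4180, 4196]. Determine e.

4182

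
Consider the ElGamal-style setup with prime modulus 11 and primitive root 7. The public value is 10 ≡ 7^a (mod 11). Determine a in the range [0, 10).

5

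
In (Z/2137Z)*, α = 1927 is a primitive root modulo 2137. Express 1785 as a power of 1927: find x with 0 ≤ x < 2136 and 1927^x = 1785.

92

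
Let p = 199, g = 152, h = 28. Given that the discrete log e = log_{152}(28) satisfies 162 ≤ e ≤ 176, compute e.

174

Compute 152^162 mod 199 = 103, then multiply by 152 repeatedly:
  152^162=103  152^163=134  152^164=70  152^165=93  152^166=7
  152^167=69  152^168=140  152^169=186  152^170=14  152^171=138
  152^172=81  152^173=173  152^174=28
Found 28 at exponent 174.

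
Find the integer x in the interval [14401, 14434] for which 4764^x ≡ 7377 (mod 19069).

Compute 4764^14401 mod 19069 = 13111, then multiply by 4764 repeatedly:
  4764^14401=13111  4764^14402=9829  4764^14403=10961  4764^14404=7282  4764^14405=4937
  4764^14406=7791  4764^14407=8050  4764^14408=2441  4764^14409=15903  4764^14410=755
  4764^14411=11848  4764^14412=18701  4764^14413=1196  4764^14414=15182  4764^14415=17400
  4764^14416=657  4764^14417=2632  4764^14418=10515  4764^14419=18266  4764^14420=7377
Found 7377 at exponent 14420.

14420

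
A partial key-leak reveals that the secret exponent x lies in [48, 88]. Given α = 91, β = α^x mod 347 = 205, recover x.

74

Compute 91^48 mod 347 = 147, then multiply by 91 repeatedly:
  91^48=147  91^49=191  91^50=31  91^51=45  91^52=278
  91^53=314  91^54=120  91^55=163  91^56=259  91^57=320
  91^58=319  91^59=228  91^60=275  91^61=41  91^62=261
  91^63=155  91^64=225  91^65=2  91^66=182  91^67=253
  91^68=121  91^69=254  91^70=212  91^71=207  91^72=99
  91^73=334  91^74=205
Found 205 at exponent 74.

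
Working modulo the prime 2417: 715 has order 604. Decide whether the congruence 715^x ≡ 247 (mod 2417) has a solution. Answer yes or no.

yes

247 ∈ ⟨715⟩ iff 247^604 ≡ 1 (mod 2417), since |⟨715⟩| = 604.
247^604 mod 2417 = 1.
Since 1 = 1, 247 lies in the subgroup.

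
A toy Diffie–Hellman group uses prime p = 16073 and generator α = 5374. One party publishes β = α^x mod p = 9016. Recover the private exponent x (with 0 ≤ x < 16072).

14463

Baby-step giant-step with m = ceil(sqrt(16072)) = 127.
Baby table (5374^j mod 16073 for j=0..126):
  0:1  1:5374  2:12768  3:15668  4:9458  5:4466  6:3295  7:10957
  8:7519  9:15657  10:14636  11:8675  12:7750  13:3357  14:6612  15:11558
  16:6620  17:6331  18:12326  19:3091  20:7625  21:6673  22:1839  23:13964
  24:13772  25:10636  26:2276  27:15744  28:16057  29:10454  30:4661  31:6480
  32:9402  33:8909  34:11572  35:1491  36:8280  37:6656  38:6919  39:5857
  40:4584  41:10580  42:6719  43:7948  44:6591  45:11215  46:11733  47:14836
  48:6584  49:5743  50:2722  51:1598  52:4670  53:6627  54:11803  55:5264
  56:256  57:9539  58:5789  59:8831  60:10298  61:2113  62:7724  63:8290
  64:12177  65:6015  66:1807  67:2726  68:7021  69:7523  70:5007  71:1416
  72:7055  73:13436  74:5148  75:3719  76:7167  77:4550  78:4667  79:6578
  80:5645  81:6479  82:4028  83:12214  84:11977  85:8106  86:3814  87:3361
  88:12035  89:14411  90:5000  91:12017  92:14117  93:198  94:3234  95:4603
  96:175  97:8216  98:253  99:9490  100:15704  101:10046  102:14070  103:4788
  104:13912  105:7565  106:5693  107:7263  108:6118  109:8847  110:15917  111:13525
  112:1244  113:14961  114:3268  115:10516  116:316  117:10519  118:365  119:604
  120:15223  121:12905  122:12548  123:6717  124:13273  125:13201  126:12025
Giant step factor: 5374^(-127) ≡ 13945 (mod 16073).
Scan 9016·13945^i mod 16073 for i = 0, 1, …:
  i=0: 9016   i=1: 5114   i=2: 14902   i=3: 573
  i=4: 2204   i=5: 3204   i=6: 12913   i=7: 5966
  i=8: 2022   i=9: 4748     …   i=112: 936
  i=113: 1244
Match at i=113, j=112: x = 113·127 + 112 = 14463.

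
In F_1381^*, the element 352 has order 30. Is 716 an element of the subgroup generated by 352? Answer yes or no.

no

716 ∈ ⟨352⟩ iff 716^30 ≡ 1 (mod 1381), since |⟨352⟩| = 30.
716^30 mod 1381 = 1158.
Since 1158 ≠ 1, 716 does not lie in the subgroup.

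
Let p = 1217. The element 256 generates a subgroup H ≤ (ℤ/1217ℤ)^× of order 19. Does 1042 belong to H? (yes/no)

⟨256⟩ has order 19; its elements mod 1217 are {1, 76, 102, 124, 256, 265, 450, 478, 555, 628, 668, 772, 802, 856, 871, 905, 908, 1035, 1201}.
1042 is not in this set.

no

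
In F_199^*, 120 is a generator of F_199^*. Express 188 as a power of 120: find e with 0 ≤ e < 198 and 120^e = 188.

Baby-step giant-step with m = ceil(sqrt(198)) = 15.
Baby table (120^j mod 199 for j=0..14):
  0:1  1:120  2:72  3:83  4:10  5:6  6:123  7:34
  8:100  9:60  10:36  11:141  12:5  13:3  14:161
Giant step factor: 120^(-15) ≡ 82 (mod 199).
Scan 188·82^i mod 199 for i = 0, 1, …:
  i=0: 188   i=1: 93   i=2: 64   i=3: 74
  i=4: 98   i=5: 76   i=6: 63   i=7: 191
  i=8: 140   i=9: 137   i=10: 90   i=11: 17
  i=12: 1
Match at i=12, j=0: e = 12·15 + 0 = 180.

180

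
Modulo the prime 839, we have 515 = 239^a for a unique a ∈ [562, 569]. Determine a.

563

Compute 239^562 mod 839 = 118, then multiply by 239 repeatedly:
  239^562=118  239^563=515
Found 515 at exponent 563.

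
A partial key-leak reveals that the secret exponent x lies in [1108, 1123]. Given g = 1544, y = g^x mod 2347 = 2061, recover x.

1118

Compute 1544^1108 mod 2347 = 318, then multiply by 1544 repeatedly:
  1544^1108=318  1544^1109=469  1544^1110=1260  1544^1111=2124  1544^1112=697
  1544^1113=1242  1544^1114=149  1544^1115=50  1544^1116=2096  1544^1117=2058
  1544^1118=2061
Found 2061 at exponent 1118.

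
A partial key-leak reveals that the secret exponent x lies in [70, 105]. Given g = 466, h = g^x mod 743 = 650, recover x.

95

Compute 466^70 mod 743 = 166, then multiply by 466 repeatedly:
  466^70=166  466^71=84  466^72=508  466^73=454  466^74=552
  466^75=154  466^76=436  466^77=337  466^78=269  466^79=530
  466^80=304  466^81=494  466^82=617  466^83=724  466^84=62
  466^85=658  466^86=512  466^87=89  466^88=609  466^89=711
  466^90=691  466^91=287  466^92=2  466^93=189  466^94=400
  466^95=650
Found 650 at exponent 95.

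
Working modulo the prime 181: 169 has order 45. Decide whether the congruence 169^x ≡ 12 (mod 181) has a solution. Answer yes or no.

no

12 ∈ ⟨169⟩ iff 12^45 ≡ 1 (mod 181), since |⟨169⟩| = 45.
12^45 mod 181 = 180.
Since 180 ≠ 1, 12 does not lie in the subgroup.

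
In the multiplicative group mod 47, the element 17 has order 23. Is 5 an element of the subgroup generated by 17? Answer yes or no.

no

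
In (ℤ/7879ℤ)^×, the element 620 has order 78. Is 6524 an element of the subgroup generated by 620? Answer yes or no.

yes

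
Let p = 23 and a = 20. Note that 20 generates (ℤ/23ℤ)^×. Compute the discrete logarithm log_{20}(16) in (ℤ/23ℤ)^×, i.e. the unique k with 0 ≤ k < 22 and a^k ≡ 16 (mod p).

6

Successive powers of 20 modulo 23:
  20^0=1  20^1=20  20^2=9  20^3=19  20^4=12  20^5=10
  20^6=16
So 20^6 ≡ 16 (mod 23), giving k = 6.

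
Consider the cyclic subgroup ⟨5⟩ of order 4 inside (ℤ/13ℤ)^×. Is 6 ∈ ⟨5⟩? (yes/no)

⟨5⟩ has order 4; its elements mod 13 are {1, 5, 8, 12}.
6 is not in this set.

no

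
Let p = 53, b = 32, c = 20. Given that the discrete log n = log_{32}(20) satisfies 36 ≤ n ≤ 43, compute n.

Compute 32^36 mod 53 = 13, then multiply by 32 repeatedly:
  32^36=13  32^37=45  32^38=9  32^39=23  32^40=47
  32^41=20
Found 20 at exponent 41.

41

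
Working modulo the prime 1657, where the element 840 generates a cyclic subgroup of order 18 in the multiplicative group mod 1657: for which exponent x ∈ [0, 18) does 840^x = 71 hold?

3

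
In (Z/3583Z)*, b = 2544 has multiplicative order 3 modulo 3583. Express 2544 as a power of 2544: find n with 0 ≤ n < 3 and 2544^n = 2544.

1

Successive powers of 2544 modulo 3583:
  2544^0=1  2544^1=2544
So 2544^1 ≡ 2544 (mod 3583), giving n = 1.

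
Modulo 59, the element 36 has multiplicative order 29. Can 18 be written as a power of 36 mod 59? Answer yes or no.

no

18 ∈ ⟨36⟩ iff 18^29 ≡ 1 (mod 59), since |⟨36⟩| = 29.
18^29 mod 59 = 58.
Since 58 ≠ 1, 18 does not lie in the subgroup.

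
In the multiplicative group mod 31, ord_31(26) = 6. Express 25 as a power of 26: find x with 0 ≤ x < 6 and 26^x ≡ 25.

2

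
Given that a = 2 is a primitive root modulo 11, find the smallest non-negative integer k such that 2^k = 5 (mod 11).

4

Successive powers of 2 modulo 11:
  2^0=1  2^1=2  2^2=4  2^3=8  2^4=5
So 2^4 ≡ 5 (mod 11), giving k = 4.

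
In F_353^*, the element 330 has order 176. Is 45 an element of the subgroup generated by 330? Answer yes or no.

no

45 ∈ ⟨330⟩ iff 45^176 ≡ 1 (mod 353), since |⟨330⟩| = 176.
45^176 mod 353 = 352.
Since 352 ≠ 1, 45 does not lie in the subgroup.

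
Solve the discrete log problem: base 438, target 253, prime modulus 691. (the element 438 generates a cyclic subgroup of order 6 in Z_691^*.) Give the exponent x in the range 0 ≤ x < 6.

4

Successive powers of 438 modulo 691:
  438^0=1  438^1=438  438^2=437  438^3=690  438^4=253
So 438^4 ≡ 253 (mod 691), giving x = 4.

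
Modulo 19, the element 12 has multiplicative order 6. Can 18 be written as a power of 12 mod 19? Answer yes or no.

18 ∈ ⟨12⟩ iff 18^6 ≡ 1 (mod 19), since |⟨12⟩| = 6.
18^6 mod 19 = 1.
Since 1 = 1, 18 lies in the subgroup.

yes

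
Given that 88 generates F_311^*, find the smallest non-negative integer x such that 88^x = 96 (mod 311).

Baby-step giant-step with m = ceil(sqrt(310)) = 18.
Baby table (88^j mod 311 for j=0..17):
  0:1  1:88  2:280  3:71  4:28  5:287  6:65  7:122
  8:162  9:261  10:265  11:306  12:182  13:155  14:267  15:171
  16:120  17:297
Giant step factor: 88^(-18) ≡ 26 (mod 311).
Scan 96·26^i mod 311 for i = 0, 1, …:
  i=0: 96   i=1: 8   i=2: 208   i=3: 121
  i=4: 36   i=5: 3   i=6: 78   i=7: 162
Match at i=7, j=8: x = 7·18 + 8 = 134.

134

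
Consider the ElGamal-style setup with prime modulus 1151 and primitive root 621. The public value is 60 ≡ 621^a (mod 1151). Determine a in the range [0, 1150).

668

Baby-step giant-step with m = ceil(sqrt(1150)) = 34.
Baby table (621^j mod 1151 for j=0..33):
  0:1  1:621  2:56  3:246  4:834  5:1115  6:664  7:286
  8:352  9:1053  10:145  11:267  12:63  13:1140  14:75  15:535
  16:747  17:34  18:396  19:753  20:307  21:732  22:1078  23:707
  24:516  25:458  26:121  27:326  28:1021  29:991  30:777  31:248
  32:925  33:76
Giant step factor: 621^(-34) ≡ 921 (mod 1151).
Scan 60·921^i mod 1151 for i = 0, 1, …:
  i=0: 60   i=1: 12   i=2: 693   i=3: 599
  i=4: 350   i=5: 70   i=6: 14   i=7: 233
  i=8: 507   i=9: 792     …   i=18: 786
  i=19: 1078
Match at i=19, j=22: a = 19·34 + 22 = 668.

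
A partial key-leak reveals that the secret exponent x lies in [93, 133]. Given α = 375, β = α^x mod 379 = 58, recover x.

128

Compute 375^93 mod 379 = 237, then multiply by 375 repeatedly:
  375^93=237  375^94=189  375^95=2  375^96=371  375^97=32
  375^98=251  375^99=133  375^100=226  375^101=233  375^102=205
  375^103=317  375^104=248  375^105=145  375^106=178  375^107=46
  375^108=195  375^109=357  375^110=88  375^111=27  375^112=271
  375^113=53  375^114=167  375^115=90  375^116=19  375^117=303
  375^118=304  375^119=300  375^120=316  375^121=252  375^122=129
  375^123=242  375^124=169  375^125=82  375^126=51  375^127=175
  375^128=58
Found 58 at exponent 128.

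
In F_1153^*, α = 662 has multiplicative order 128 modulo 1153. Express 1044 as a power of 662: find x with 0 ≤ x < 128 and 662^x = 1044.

Baby-step giant-step with m = ceil(sqrt(128)) = 12.
Baby table (662^j mod 1153 for j=0..11):
  0:1  1:662  2:104  3:821  4:439  5:62  6:689  7:683
  8:170  9:699  10:385  11:57
Giant step factor: 662^(-12) ≡ 959 (mod 1153).
Scan 1044·959^i mod 1153 for i = 0, 1, …:
  i=0: 1044   i=1: 392   i=2: 50   i=3: 677
  i=4: 104
Match at i=4, j=2: x = 4·12 + 2 = 50.

50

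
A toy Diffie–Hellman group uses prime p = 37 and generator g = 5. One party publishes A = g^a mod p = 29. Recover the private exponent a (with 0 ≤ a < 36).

15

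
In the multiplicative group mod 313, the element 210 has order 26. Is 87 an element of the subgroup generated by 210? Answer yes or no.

no

87 ∈ ⟨210⟩ iff 87^26 ≡ 1 (mod 313), since |⟨210⟩| = 26.
87^26 mod 313 = 99.
Since 99 ≠ 1, 87 does not lie in the subgroup.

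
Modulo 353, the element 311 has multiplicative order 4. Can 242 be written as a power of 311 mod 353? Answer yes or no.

242 ∈ ⟨311⟩ iff 242^4 ≡ 1 (mod 353), since |⟨311⟩| = 4.
242^4 mod 353 = 97.
Since 97 ≠ 1, 242 does not lie in the subgroup.

no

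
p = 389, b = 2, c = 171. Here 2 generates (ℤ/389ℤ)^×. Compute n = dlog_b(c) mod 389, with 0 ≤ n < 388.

Successive powers of 2 modulo 389:
  2^0=1  2^1=2  2^2=4  2^3=8  2^4=16  2^5=32
  2^6=64  2^7=128  2^8=256  2^9=123  2^10=246  2^11=103
  2^12=206  2^13=23  2^14=46  2^15=92  2^16=184  2^17=368
  2^18=347  2^19=305  2^20=221  2^21=53  2^22=106  2^23=212
  2^24=35  2^25=70  2^26=140  2^27=280  2^28=171
So 2^28 ≡ 171 (mod 389), giving n = 28.

28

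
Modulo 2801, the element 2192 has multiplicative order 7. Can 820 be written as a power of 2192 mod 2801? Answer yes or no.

820 ∈ ⟨2192⟩ iff 820^7 ≡ 1 (mod 2801), since |⟨2192⟩| = 7.
820^7 mod 2801 = 1686.
Since 1686 ≠ 1, 820 does not lie in the subgroup.

no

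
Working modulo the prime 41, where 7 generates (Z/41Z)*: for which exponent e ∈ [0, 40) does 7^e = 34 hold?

21

Successive powers of 7 modulo 41:
  7^0=1  7^1=7  7^2=8  7^3=15  7^4=23  7^5=38
  7^6=20  7^7=17  7^8=37  7^9=13  7^10=9  7^11=22
  7^12=31  7^13=12  7^14=2  7^15=14  7^16=16  7^17=30
  7^18=5  7^19=35  7^20=40  7^21=34
So 7^21 ≡ 34 (mod 41), giving e = 21.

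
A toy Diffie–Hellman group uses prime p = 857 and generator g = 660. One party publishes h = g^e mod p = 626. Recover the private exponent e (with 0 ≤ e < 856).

509

Baby-step giant-step with m = ceil(sqrt(856)) = 30.
Baby table (660^j mod 857 for j=0..29):
  0:1  1:660  2:244  3:781  4:403  5:310  6:634  7:224
  8:436  9:665  10:116  11:287  12:23  13:611  14:470  15:823
  16:699  17:274  18:13  19:10  20:601  21:726  22:97  23:602
  24:529  25:341  26:526  27:75  28:651  29:303
Giant step factor: 660^(-30) ≡ 450 (mod 857).
Scan 626·450^i mod 857 for i = 0, 1, …:
  i=0: 626   i=1: 604   i=2: 131   i=3: 674
  i=4: 779   i=5: 37   i=6: 367   i=7: 606
  i=8: 174   i=9: 313     …   i=15: 612
  i=16: 303
Match at i=16, j=29: e = 16·30 + 29 = 509.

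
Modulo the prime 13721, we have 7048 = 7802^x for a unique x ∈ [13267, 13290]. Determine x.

Compute 7802^13267 mod 13721 = 1197, then multiply by 7802 repeatedly:
  7802^13267=1197  7802^13268=8714  7802^13269=12794  7802^13270=12234  7802^13271=6392
  7802^13272=8270  7802^13273=6398  7802^13274=198  7802^13275=8044  7802^13276=13155
  7802^13277=2230  7802^13278=232  7802^13279=12613  7802^13280=13335  7802^13281=7048
Found 7048 at exponent 13281.

13281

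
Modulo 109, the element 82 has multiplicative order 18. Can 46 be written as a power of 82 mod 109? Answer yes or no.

yes

⟨82⟩ has order 18; its elements mod 109 are {1, 4, 16, 27, 34, 38, 43, 45, 46, 63, 64, 66, 71, 75, 82, 93, 105, 108}.
46 is in this set.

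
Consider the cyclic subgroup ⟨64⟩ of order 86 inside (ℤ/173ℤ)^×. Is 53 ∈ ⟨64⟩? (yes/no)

no

53 ∈ ⟨64⟩ iff 53^86 ≡ 1 (mod 173), since |⟨64⟩| = 86.
53^86 mod 173 = 172.
Since 172 ≠ 1, 53 does not lie in the subgroup.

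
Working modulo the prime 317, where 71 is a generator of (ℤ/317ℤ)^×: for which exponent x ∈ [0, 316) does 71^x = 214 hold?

198

Baby-step giant-step with m = ceil(sqrt(316)) = 18.
Baby table (71^j mod 317 for j=0..17):
  0:1  1:71  2:286  3:18  4:10  5:76  6:7  7:180
  8:100  9:126  10:70  11:215  12:49  13:309  14:66  15:248
  16:173  17:237
Giant step factor: 71^(-18) ≡ 61 (mod 317).
Scan 214·61^i mod 317 for i = 0, 1, …:
  i=0: 214   i=1: 57   i=2: 307   i=3: 24
  i=4: 196   i=5: 227   i=6: 216   i=7: 179
  i=8: 141   i=9: 42   i=10: 26   i=11: 1
Match at i=11, j=0: x = 11·18 + 0 = 198.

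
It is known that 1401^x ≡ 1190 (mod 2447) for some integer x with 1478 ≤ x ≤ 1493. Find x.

1490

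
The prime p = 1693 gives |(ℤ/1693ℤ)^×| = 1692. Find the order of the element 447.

282

The order of 447 must divide p − 1 = 1692 = 2^2 · 3^2 · 47.
Divisors: 1, 2, 3, 4, 6, 9, 12, 18, 36, 47, 94, 141, 188, 282, 423, 564, 846, 1692.
Check each in increasing order: 447^1 ≡ 447;  447^2 ≡ 35;  447^3 ≡ 408;  447^4 ≡ 1225;  447^6 ≡ 550;  447^9 ≡ 924;  447^12 ≡ 1146;  447^18 ≡ 504;  447^36 ≡ 66;  447^47 ≡ 1260;  447^94 ≡ 1259;  447^141 ≡ 1692;  447^188 ≡ 433;  447^282 ≡ 1.
Smallest exponent giving 1 is 282.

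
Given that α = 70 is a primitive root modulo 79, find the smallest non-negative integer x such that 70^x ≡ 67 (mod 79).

24

Successive powers of 70 modulo 79:
  70^0=1  70^1=70  70^2=2  70^3=61  70^4=4  70^5=43
  70^6=8  70^7=7  70^8=16  70^9=14  70^10=32  70^11=28
  70^12=64  70^13=56  70^14=49  70^15=33  70^16=19  70^17=66
  70^18=38  70^19=53  70^20=76  70^21=27  70^22=73  70^23=54
  70^24=67
So 70^24 ≡ 67 (mod 79), giving x = 24.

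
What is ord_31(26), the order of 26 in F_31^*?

The order of 26 must divide p − 1 = 30 = 2 · 3 · 5.
Divisors: 1, 2, 3, 5, 6, 10, 15, 30.
Check each in increasing order: 26^1 ≡ 26;  26^2 ≡ 25;  26^3 ≡ 30;  26^5 ≡ 6;  26^6 ≡ 1.
Smallest exponent giving 1 is 6.

6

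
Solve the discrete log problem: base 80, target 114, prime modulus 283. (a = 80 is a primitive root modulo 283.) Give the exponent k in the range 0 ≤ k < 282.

65

Baby-step giant-step with m = ceil(sqrt(282)) = 17.
Baby table (80^j mod 283 for j=0..16):
  0:1  1:80  2:174  3:53  4:278  5:166  6:262  7:18
  8:25  9:19  10:105  11:193  12:158  13:188  14:41  15:167
  16:59
Giant step factor: 80^(-17) ≡ 255 (mod 283).
Scan 114·255^i mod 283 for i = 0, 1, …:
  i=0: 114   i=1: 204   i=2: 231   i=3: 41
Match at i=3, j=14: k = 3·17 + 14 = 65.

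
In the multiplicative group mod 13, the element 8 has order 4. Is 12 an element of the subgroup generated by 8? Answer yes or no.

yes

12 ∈ ⟨8⟩ iff 12^4 ≡ 1 (mod 13), since |⟨8⟩| = 4.
12^4 mod 13 = 1.
Since 1 = 1, 12 lies in the subgroup.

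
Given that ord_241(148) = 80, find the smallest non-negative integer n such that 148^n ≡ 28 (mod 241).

57

Baby-step giant-step with m = ceil(sqrt(80)) = 9.
Baby table (148^j mod 241 for j=0..8):
  0:1  1:148  2:214  3:101  4:6  5:165  6:79  7:124
  8:36
Giant step factor: 148^(-9) ≡ 102 (mod 241).
Scan 28·102^i mod 241 for i = 0, 1, …:
  i=0: 28   i=1: 205   i=2: 184   i=3: 211
  i=4: 73   i=5: 216   i=6: 101
Match at i=6, j=3: n = 6·9 + 3 = 57.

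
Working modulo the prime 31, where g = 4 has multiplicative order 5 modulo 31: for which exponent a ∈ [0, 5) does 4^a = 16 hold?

2

Successive powers of 4 modulo 31:
  4^0=1  4^1=4  4^2=16
So 4^2 ≡ 16 (mod 31), giving a = 2.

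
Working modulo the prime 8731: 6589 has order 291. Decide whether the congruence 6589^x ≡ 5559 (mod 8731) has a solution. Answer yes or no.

no

5559 ∈ ⟨6589⟩ iff 5559^291 ≡ 1 (mod 8731), since |⟨6589⟩| = 291.
5559^291 mod 8731 = 4899.
Since 4899 ≠ 1, 5559 does not lie in the subgroup.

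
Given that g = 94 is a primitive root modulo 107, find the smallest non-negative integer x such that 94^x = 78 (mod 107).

Successive powers of 94 modulo 107:
  94^0=1  94^1=94  94^2=62  94^3=50  94^4=99  94^5=104
  94^6=39  94^7=28  94^8=64  94^9=24  94^10=9  94^11=97
  94^12=23  94^13=22  94^14=35  94^15=80  94^16=30  94^17=38
  94^18=41  94^19=2  94^20=81  94^21=17  94^22=100  94^23=91
  94^24=101  94^25=78
So 94^25 ≡ 78 (mod 107), giving x = 25.

25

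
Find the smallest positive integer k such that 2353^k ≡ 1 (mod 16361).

4090

The order of 2353 must divide p − 1 = 16360 = 2^3 · 5 · 409.
Divisors: 1, 2, 4, 5, 8, 10, 20, 40, 409, 818, 1636, 2045, 3272, 4090, 8180, 16360.
Check each in increasing order: 2353^1 ≡ 2353;  2353^2 ≡ 6591;  2353^4 ≡ 2826;  2353^5 ≡ 7012;  2353^8 ≡ 2108;  2353^10 ≡ 3339;  2353^20 ≡ 7080;  2353^40 ≡ 12657;  2353^409 ≡ 5931;  2353^818 ≡ 611;  2353^1636 ≡ 13379;  2353^2045 ≡ 16360;  2353^3272 ≡ 8301;  2353^4090 ≡ 1.
Smallest exponent giving 1 is 4090.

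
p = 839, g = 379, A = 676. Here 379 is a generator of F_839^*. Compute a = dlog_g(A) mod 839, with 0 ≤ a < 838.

Baby-step giant-step with m = ceil(sqrt(838)) = 29.
Baby table (379^j mod 839 for j=0..28):
  0:1  1:379  2:172  3:585  4:219  5:779  6:752  7:587
  8:138  9:284  10:244  11:186  12:18  13:110  14:579  15:462
  16:586  17:598  18:112  19:498  20:806  21:78  22:197  23:831
  24:324  25:302  26:354  27:765  28:480
Giant step factor: 379^(-29) ≡ 88 (mod 839).
Scan 676·88^i mod 839 for i = 0, 1, …:
  i=0: 676   i=1: 758   i=2: 423   i=3: 308
  i=4: 256   i=5: 714   i=6: 746   i=7: 206
  i=8: 509   i=9: 325     …   i=24: 250
  i=25: 186
Match at i=25, j=11: a = 25·29 + 11 = 736.

736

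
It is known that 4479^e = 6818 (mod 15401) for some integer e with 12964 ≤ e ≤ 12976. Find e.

Compute 4479^12964 mod 15401 = 6818, then multiply by 4479 repeatedly:
  4479^12964=6818
Found 6818 at exponent 12964.

12964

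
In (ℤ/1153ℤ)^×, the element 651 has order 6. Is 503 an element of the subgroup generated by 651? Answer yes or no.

yes

503 ∈ ⟨651⟩ iff 503^6 ≡ 1 (mod 1153), since |⟨651⟩| = 6.
503^6 mod 1153 = 1.
Since 1 = 1, 503 lies in the subgroup.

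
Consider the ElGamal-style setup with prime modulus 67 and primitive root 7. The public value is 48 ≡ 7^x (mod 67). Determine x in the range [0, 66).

65

Baby-step giant-step with m = ceil(sqrt(66)) = 9.
Baby table (7^j mod 67 for j=0..8):
  0:1  1:7  2:49  3:8  4:56  5:57  6:64  7:46
  8:54
Giant step factor: 7^(-9) ≡ 53 (mod 67).
Scan 48·53^i mod 67 for i = 0, 1, …:
  i=0: 48   i=1: 65   i=2: 28   i=3: 10
  i=4: 61   i=5: 17   i=6: 30   i=7: 49
Match at i=7, j=2: x = 7·9 + 2 = 65.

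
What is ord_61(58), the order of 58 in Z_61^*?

The order of 58 must divide p − 1 = 60 = 2^2 · 3 · 5.
Divisors: 1, 2, 3, 4, 5, 6, 10, 12, 15, 20, 30, 60.
Check each in increasing order: 58^1 ≡ 58;  58^2 ≡ 9;  58^3 ≡ 34;  58^4 ≡ 20;  58^5 ≡ 1.
Smallest exponent giving 1 is 5.

5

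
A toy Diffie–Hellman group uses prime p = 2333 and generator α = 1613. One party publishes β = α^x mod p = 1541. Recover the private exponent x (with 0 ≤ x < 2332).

2015

Baby-step giant-step with m = ceil(sqrt(2332)) = 49.
Baby table (1613^j mod 2333 for j=0..48):
  0:1  1:1613  2:474  3:1671  4:708  5:1167  6:1973  7:237
  8:2002  9:354  10:1750  11:2153  12:1285  13:1001  14:177  15:875
  16:2243  17:1809  18:1667  19:1255  20:1604  21:2288  22:2071  23:2000
  24:1794  25:802  26:1144  27:2202  28:1000  29:897  30:401  31:572
  32:1101  33:500  34:1615  35:1367  36:286  37:1717  38:250  39:1974
  40:1850  41:143  42:2025  43:125  44:987  45:925  46:1238  47:2179
  48:1229
Giant step factor: 1613^(-49) ≡ 2281 (mod 2333).
Scan 1541·2281^i mod 2333 for i = 0, 1, …:
  i=0: 1541   i=1: 1523   i=2: 126   i=3: 447
  i=4: 86   i=5: 194   i=6: 1577   i=7: 1984
  i=8: 1817   i=9: 1169     …   i=40: 1981
  i=41: 1973
Match at i=41, j=6: x = 41·49 + 6 = 2015.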